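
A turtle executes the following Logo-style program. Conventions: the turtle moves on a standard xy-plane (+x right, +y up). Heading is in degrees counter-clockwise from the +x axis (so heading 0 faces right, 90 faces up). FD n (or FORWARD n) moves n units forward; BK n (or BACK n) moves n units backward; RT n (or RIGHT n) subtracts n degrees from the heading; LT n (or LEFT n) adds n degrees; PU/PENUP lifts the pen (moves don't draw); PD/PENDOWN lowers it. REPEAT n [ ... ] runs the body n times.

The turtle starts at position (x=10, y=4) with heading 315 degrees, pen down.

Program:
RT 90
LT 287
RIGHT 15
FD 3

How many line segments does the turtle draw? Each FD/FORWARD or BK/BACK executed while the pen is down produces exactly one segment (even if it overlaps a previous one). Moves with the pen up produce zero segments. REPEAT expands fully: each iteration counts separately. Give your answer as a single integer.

Answer: 1

Derivation:
Executing turtle program step by step:
Start: pos=(10,4), heading=315, pen down
RT 90: heading 315 -> 225
LT 287: heading 225 -> 152
RT 15: heading 152 -> 137
FD 3: (10,4) -> (7.806,6.046) [heading=137, draw]
Final: pos=(7.806,6.046), heading=137, 1 segment(s) drawn
Segments drawn: 1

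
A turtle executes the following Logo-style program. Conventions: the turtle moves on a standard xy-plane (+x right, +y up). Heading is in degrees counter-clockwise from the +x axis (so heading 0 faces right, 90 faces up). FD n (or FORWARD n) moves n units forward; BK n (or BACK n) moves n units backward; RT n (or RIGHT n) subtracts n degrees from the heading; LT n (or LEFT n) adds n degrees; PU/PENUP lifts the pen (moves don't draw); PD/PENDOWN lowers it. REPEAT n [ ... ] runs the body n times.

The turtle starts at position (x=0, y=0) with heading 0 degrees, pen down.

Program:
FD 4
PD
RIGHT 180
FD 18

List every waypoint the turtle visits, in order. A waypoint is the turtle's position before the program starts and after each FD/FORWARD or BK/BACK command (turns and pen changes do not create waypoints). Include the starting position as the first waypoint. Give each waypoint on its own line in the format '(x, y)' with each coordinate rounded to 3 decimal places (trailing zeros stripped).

Executing turtle program step by step:
Start: pos=(0,0), heading=0, pen down
FD 4: (0,0) -> (4,0) [heading=0, draw]
PD: pen down
RT 180: heading 0 -> 180
FD 18: (4,0) -> (-14,0) [heading=180, draw]
Final: pos=(-14,0), heading=180, 2 segment(s) drawn
Waypoints (3 total):
(0, 0)
(4, 0)
(-14, 0)

Answer: (0, 0)
(4, 0)
(-14, 0)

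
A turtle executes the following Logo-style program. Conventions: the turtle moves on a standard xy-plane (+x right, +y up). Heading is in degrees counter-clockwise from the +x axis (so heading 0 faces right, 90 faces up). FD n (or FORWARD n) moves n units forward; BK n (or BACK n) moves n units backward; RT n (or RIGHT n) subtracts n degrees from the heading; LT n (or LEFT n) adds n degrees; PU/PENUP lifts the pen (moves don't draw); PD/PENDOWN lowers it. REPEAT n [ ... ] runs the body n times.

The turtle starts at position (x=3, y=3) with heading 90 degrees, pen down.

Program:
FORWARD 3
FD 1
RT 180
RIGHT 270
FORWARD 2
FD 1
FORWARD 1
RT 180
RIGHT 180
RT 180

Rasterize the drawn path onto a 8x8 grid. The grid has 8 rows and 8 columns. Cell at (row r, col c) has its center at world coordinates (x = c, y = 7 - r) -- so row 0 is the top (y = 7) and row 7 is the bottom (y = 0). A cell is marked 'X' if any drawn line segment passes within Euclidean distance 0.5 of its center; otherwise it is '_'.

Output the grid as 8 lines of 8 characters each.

Segment 0: (3,3) -> (3,6)
Segment 1: (3,6) -> (3,7)
Segment 2: (3,7) -> (5,7)
Segment 3: (5,7) -> (6,7)
Segment 4: (6,7) -> (7,7)

Answer: ___XXXXX
___X____
___X____
___X____
___X____
________
________
________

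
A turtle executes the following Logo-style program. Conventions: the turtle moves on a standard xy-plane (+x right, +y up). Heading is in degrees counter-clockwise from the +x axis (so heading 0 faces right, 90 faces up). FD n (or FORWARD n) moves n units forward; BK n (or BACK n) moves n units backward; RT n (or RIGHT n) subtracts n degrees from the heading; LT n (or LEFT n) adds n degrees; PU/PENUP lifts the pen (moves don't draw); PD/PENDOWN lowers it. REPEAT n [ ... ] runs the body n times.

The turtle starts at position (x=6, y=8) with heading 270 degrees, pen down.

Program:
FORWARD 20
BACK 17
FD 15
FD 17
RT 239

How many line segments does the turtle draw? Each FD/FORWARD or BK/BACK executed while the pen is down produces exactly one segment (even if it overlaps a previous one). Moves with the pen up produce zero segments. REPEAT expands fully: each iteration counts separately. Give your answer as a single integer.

Executing turtle program step by step:
Start: pos=(6,8), heading=270, pen down
FD 20: (6,8) -> (6,-12) [heading=270, draw]
BK 17: (6,-12) -> (6,5) [heading=270, draw]
FD 15: (6,5) -> (6,-10) [heading=270, draw]
FD 17: (6,-10) -> (6,-27) [heading=270, draw]
RT 239: heading 270 -> 31
Final: pos=(6,-27), heading=31, 4 segment(s) drawn
Segments drawn: 4

Answer: 4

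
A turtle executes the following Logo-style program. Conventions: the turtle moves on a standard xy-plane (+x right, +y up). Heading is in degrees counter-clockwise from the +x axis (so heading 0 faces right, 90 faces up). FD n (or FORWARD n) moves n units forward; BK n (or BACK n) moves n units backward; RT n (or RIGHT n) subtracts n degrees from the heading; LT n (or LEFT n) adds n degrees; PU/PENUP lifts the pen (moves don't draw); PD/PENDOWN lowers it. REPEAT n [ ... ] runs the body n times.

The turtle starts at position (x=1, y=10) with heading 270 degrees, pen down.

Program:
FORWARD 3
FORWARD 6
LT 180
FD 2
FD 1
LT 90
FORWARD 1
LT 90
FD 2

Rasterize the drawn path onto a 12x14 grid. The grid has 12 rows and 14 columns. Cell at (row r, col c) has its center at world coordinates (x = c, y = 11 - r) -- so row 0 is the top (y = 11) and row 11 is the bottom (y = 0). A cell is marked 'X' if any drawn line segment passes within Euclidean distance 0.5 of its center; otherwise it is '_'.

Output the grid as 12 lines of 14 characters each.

Answer: ______________
_X____________
_X____________
_X____________
_X____________
_X____________
_X____________
XX____________
XX____________
XX____________
_X____________
______________

Derivation:
Segment 0: (1,10) -> (1,7)
Segment 1: (1,7) -> (1,1)
Segment 2: (1,1) -> (1,3)
Segment 3: (1,3) -> (1,4)
Segment 4: (1,4) -> (-0,4)
Segment 5: (-0,4) -> (-0,2)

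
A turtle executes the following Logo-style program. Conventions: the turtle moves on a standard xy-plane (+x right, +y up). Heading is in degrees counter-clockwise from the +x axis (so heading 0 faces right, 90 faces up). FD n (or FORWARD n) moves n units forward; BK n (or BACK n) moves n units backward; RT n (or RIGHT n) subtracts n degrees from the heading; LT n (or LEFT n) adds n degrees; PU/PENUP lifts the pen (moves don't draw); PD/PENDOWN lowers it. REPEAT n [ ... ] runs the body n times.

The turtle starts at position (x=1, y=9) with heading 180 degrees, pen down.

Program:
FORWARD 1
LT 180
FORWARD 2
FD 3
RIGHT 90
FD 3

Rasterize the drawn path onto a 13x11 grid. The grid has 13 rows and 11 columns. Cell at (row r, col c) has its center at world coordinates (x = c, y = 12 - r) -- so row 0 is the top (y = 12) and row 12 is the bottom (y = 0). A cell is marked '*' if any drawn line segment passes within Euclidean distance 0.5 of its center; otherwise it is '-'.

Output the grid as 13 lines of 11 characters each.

Answer: -----------
-----------
-----------
******-----
-----*-----
-----*-----
-----*-----
-----------
-----------
-----------
-----------
-----------
-----------

Derivation:
Segment 0: (1,9) -> (0,9)
Segment 1: (0,9) -> (2,9)
Segment 2: (2,9) -> (5,9)
Segment 3: (5,9) -> (5,6)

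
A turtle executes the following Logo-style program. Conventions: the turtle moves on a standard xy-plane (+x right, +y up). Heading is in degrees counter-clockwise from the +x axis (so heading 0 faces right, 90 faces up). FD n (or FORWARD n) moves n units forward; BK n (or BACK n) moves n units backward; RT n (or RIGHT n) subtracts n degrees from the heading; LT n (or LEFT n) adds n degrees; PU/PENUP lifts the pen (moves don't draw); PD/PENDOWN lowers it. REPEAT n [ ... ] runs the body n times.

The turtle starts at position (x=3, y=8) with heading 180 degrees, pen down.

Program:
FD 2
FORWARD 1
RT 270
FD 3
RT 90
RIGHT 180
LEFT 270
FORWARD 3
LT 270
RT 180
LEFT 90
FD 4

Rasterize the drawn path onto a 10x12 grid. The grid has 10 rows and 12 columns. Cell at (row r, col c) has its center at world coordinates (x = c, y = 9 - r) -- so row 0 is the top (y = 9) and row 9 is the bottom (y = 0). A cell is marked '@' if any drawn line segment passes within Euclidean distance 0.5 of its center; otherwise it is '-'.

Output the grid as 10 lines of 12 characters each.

Segment 0: (3,8) -> (1,8)
Segment 1: (1,8) -> (0,8)
Segment 2: (0,8) -> (0,5)
Segment 3: (0,5) -> (0,2)
Segment 4: (0,2) -> (0,6)

Answer: ------------
@@@@--------
@-----------
@-----------
@-----------
@-----------
@-----------
@-----------
------------
------------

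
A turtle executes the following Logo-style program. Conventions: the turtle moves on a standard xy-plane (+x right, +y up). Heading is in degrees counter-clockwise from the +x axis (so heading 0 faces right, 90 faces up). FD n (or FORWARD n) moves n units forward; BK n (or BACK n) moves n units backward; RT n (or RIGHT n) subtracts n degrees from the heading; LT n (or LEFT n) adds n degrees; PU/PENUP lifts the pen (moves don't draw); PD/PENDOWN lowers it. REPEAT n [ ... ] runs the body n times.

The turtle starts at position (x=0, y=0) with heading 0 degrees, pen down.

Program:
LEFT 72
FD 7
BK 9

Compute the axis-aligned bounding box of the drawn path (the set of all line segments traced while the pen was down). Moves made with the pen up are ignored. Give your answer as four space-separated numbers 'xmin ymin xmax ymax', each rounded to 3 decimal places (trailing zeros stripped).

Answer: -0.618 -1.902 2.163 6.657

Derivation:
Executing turtle program step by step:
Start: pos=(0,0), heading=0, pen down
LT 72: heading 0 -> 72
FD 7: (0,0) -> (2.163,6.657) [heading=72, draw]
BK 9: (2.163,6.657) -> (-0.618,-1.902) [heading=72, draw]
Final: pos=(-0.618,-1.902), heading=72, 2 segment(s) drawn

Segment endpoints: x in {-0.618, 0, 2.163}, y in {-1.902, 0, 6.657}
xmin=-0.618, ymin=-1.902, xmax=2.163, ymax=6.657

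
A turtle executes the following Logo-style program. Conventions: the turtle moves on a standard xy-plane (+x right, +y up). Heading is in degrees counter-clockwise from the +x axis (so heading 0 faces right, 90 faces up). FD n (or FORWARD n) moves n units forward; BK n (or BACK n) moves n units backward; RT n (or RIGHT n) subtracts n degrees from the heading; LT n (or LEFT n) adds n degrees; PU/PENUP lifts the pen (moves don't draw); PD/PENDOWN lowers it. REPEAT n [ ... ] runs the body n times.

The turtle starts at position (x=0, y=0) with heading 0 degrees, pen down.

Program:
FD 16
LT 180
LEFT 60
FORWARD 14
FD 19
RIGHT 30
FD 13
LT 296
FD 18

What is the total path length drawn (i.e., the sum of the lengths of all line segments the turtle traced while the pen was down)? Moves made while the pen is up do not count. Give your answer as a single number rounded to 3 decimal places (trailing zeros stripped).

Answer: 80

Derivation:
Executing turtle program step by step:
Start: pos=(0,0), heading=0, pen down
FD 16: (0,0) -> (16,0) [heading=0, draw]
LT 180: heading 0 -> 180
LT 60: heading 180 -> 240
FD 14: (16,0) -> (9,-12.124) [heading=240, draw]
FD 19: (9,-12.124) -> (-0.5,-28.579) [heading=240, draw]
RT 30: heading 240 -> 210
FD 13: (-0.5,-28.579) -> (-11.758,-35.079) [heading=210, draw]
LT 296: heading 210 -> 146
FD 18: (-11.758,-35.079) -> (-26.681,-25.013) [heading=146, draw]
Final: pos=(-26.681,-25.013), heading=146, 5 segment(s) drawn

Segment lengths:
  seg 1: (0,0) -> (16,0), length = 16
  seg 2: (16,0) -> (9,-12.124), length = 14
  seg 3: (9,-12.124) -> (-0.5,-28.579), length = 19
  seg 4: (-0.5,-28.579) -> (-11.758,-35.079), length = 13
  seg 5: (-11.758,-35.079) -> (-26.681,-25.013), length = 18
Total = 80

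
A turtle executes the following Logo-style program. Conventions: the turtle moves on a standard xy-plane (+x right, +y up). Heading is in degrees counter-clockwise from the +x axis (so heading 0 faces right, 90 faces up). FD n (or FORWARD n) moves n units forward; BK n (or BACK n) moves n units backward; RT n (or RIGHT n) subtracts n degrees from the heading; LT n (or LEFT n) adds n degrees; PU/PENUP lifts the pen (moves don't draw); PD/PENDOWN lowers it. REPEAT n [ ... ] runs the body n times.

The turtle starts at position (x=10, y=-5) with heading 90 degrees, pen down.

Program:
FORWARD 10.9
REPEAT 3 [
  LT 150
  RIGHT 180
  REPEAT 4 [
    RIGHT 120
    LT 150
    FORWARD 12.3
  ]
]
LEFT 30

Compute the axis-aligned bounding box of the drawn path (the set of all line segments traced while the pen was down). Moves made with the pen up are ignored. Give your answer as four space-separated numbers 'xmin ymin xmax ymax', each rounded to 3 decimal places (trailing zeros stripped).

Executing turtle program step by step:
Start: pos=(10,-5), heading=90, pen down
FD 10.9: (10,-5) -> (10,5.9) [heading=90, draw]
REPEAT 3 [
  -- iteration 1/3 --
  LT 150: heading 90 -> 240
  RT 180: heading 240 -> 60
  REPEAT 4 [
    -- iteration 1/4 --
    RT 120: heading 60 -> 300
    LT 150: heading 300 -> 90
    FD 12.3: (10,5.9) -> (10,18.2) [heading=90, draw]
    -- iteration 2/4 --
    RT 120: heading 90 -> 330
    LT 150: heading 330 -> 120
    FD 12.3: (10,18.2) -> (3.85,28.852) [heading=120, draw]
    -- iteration 3/4 --
    RT 120: heading 120 -> 0
    LT 150: heading 0 -> 150
    FD 12.3: (3.85,28.852) -> (-6.802,35.002) [heading=150, draw]
    -- iteration 4/4 --
    RT 120: heading 150 -> 30
    LT 150: heading 30 -> 180
    FD 12.3: (-6.802,35.002) -> (-19.102,35.002) [heading=180, draw]
  ]
  -- iteration 2/3 --
  LT 150: heading 180 -> 330
  RT 180: heading 330 -> 150
  REPEAT 4 [
    -- iteration 1/4 --
    RT 120: heading 150 -> 30
    LT 150: heading 30 -> 180
    FD 12.3: (-19.102,35.002) -> (-31.402,35.002) [heading=180, draw]
    -- iteration 2/4 --
    RT 120: heading 180 -> 60
    LT 150: heading 60 -> 210
    FD 12.3: (-31.402,35.002) -> (-42.054,28.852) [heading=210, draw]
    -- iteration 3/4 --
    RT 120: heading 210 -> 90
    LT 150: heading 90 -> 240
    FD 12.3: (-42.054,28.852) -> (-48.204,18.2) [heading=240, draw]
    -- iteration 4/4 --
    RT 120: heading 240 -> 120
    LT 150: heading 120 -> 270
    FD 12.3: (-48.204,18.2) -> (-48.204,5.9) [heading=270, draw]
  ]
  -- iteration 3/3 --
  LT 150: heading 270 -> 60
  RT 180: heading 60 -> 240
  REPEAT 4 [
    -- iteration 1/4 --
    RT 120: heading 240 -> 120
    LT 150: heading 120 -> 270
    FD 12.3: (-48.204,5.9) -> (-48.204,-6.4) [heading=270, draw]
    -- iteration 2/4 --
    RT 120: heading 270 -> 150
    LT 150: heading 150 -> 300
    FD 12.3: (-48.204,-6.4) -> (-42.054,-17.052) [heading=300, draw]
    -- iteration 3/4 --
    RT 120: heading 300 -> 180
    LT 150: heading 180 -> 330
    FD 12.3: (-42.054,-17.052) -> (-31.402,-23.202) [heading=330, draw]
    -- iteration 4/4 --
    RT 120: heading 330 -> 210
    LT 150: heading 210 -> 0
    FD 12.3: (-31.402,-23.202) -> (-19.102,-23.202) [heading=0, draw]
  ]
]
LT 30: heading 0 -> 30
Final: pos=(-19.102,-23.202), heading=30, 13 segment(s) drawn

Segment endpoints: x in {-48.204, -42.054, -31.402, -19.102, -6.802, 3.85, 10}, y in {-23.202, -23.202, -17.052, -6.4, -5, 5.9, 5.9, 18.2, 28.852, 28.852, 35.002}
xmin=-48.204, ymin=-23.202, xmax=10, ymax=35.002

Answer: -48.204 -23.202 10 35.002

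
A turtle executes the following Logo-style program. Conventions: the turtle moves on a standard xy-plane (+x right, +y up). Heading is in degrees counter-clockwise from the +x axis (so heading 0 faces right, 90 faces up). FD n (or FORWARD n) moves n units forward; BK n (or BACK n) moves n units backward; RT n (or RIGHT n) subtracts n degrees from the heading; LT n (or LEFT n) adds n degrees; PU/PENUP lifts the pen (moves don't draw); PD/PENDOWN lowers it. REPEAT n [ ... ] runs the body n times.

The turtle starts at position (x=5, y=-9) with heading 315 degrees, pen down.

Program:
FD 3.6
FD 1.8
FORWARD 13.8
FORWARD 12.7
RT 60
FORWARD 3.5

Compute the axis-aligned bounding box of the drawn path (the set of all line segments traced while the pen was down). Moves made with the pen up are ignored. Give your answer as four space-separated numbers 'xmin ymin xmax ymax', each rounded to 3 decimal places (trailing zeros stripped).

Executing turtle program step by step:
Start: pos=(5,-9), heading=315, pen down
FD 3.6: (5,-9) -> (7.546,-11.546) [heading=315, draw]
FD 1.8: (7.546,-11.546) -> (8.818,-12.818) [heading=315, draw]
FD 13.8: (8.818,-12.818) -> (18.576,-22.576) [heading=315, draw]
FD 12.7: (18.576,-22.576) -> (27.557,-31.557) [heading=315, draw]
RT 60: heading 315 -> 255
FD 3.5: (27.557,-31.557) -> (26.651,-34.937) [heading=255, draw]
Final: pos=(26.651,-34.937), heading=255, 5 segment(s) drawn

Segment endpoints: x in {5, 7.546, 8.818, 18.576, 26.651, 27.557}, y in {-34.937, -31.557, -22.576, -12.818, -11.546, -9}
xmin=5, ymin=-34.937, xmax=27.557, ymax=-9

Answer: 5 -34.937 27.557 -9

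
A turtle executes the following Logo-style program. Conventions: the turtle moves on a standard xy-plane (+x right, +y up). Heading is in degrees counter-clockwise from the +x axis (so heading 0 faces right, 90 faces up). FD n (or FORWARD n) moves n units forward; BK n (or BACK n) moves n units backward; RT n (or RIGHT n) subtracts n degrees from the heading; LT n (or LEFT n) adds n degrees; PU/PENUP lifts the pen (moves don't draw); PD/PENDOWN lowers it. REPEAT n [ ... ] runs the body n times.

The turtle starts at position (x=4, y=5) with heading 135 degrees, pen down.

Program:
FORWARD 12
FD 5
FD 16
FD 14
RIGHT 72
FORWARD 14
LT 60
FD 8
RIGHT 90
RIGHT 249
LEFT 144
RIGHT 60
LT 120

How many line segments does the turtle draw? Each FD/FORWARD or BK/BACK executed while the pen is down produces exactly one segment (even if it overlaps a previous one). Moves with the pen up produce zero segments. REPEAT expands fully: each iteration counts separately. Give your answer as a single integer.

Answer: 6

Derivation:
Executing turtle program step by step:
Start: pos=(4,5), heading=135, pen down
FD 12: (4,5) -> (-4.485,13.485) [heading=135, draw]
FD 5: (-4.485,13.485) -> (-8.021,17.021) [heading=135, draw]
FD 16: (-8.021,17.021) -> (-19.335,28.335) [heading=135, draw]
FD 14: (-19.335,28.335) -> (-29.234,38.234) [heading=135, draw]
RT 72: heading 135 -> 63
FD 14: (-29.234,38.234) -> (-22.878,50.708) [heading=63, draw]
LT 60: heading 63 -> 123
FD 8: (-22.878,50.708) -> (-27.235,57.417) [heading=123, draw]
RT 90: heading 123 -> 33
RT 249: heading 33 -> 144
LT 144: heading 144 -> 288
RT 60: heading 288 -> 228
LT 120: heading 228 -> 348
Final: pos=(-27.235,57.417), heading=348, 6 segment(s) drawn
Segments drawn: 6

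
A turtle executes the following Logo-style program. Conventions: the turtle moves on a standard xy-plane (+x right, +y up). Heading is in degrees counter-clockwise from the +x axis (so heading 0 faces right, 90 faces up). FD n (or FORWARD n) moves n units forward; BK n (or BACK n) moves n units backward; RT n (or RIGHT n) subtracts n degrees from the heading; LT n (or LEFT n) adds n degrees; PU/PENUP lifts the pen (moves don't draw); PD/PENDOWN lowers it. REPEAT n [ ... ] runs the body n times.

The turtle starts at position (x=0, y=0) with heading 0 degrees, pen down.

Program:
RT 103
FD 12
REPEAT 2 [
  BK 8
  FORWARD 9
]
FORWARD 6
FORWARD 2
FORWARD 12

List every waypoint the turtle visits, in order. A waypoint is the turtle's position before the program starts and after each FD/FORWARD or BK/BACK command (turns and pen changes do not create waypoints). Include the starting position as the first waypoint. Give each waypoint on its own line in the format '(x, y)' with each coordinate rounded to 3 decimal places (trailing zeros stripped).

Answer: (0, 0)
(-2.699, -11.692)
(-0.9, -3.897)
(-2.924, -12.667)
(-1.125, -4.872)
(-3.149, -13.641)
(-4.499, -19.487)
(-4.949, -21.436)
(-7.648, -33.129)

Derivation:
Executing turtle program step by step:
Start: pos=(0,0), heading=0, pen down
RT 103: heading 0 -> 257
FD 12: (0,0) -> (-2.699,-11.692) [heading=257, draw]
REPEAT 2 [
  -- iteration 1/2 --
  BK 8: (-2.699,-11.692) -> (-0.9,-3.897) [heading=257, draw]
  FD 9: (-0.9,-3.897) -> (-2.924,-12.667) [heading=257, draw]
  -- iteration 2/2 --
  BK 8: (-2.924,-12.667) -> (-1.125,-4.872) [heading=257, draw]
  FD 9: (-1.125,-4.872) -> (-3.149,-13.641) [heading=257, draw]
]
FD 6: (-3.149,-13.641) -> (-4.499,-19.487) [heading=257, draw]
FD 2: (-4.499,-19.487) -> (-4.949,-21.436) [heading=257, draw]
FD 12: (-4.949,-21.436) -> (-7.648,-33.129) [heading=257, draw]
Final: pos=(-7.648,-33.129), heading=257, 8 segment(s) drawn
Waypoints (9 total):
(0, 0)
(-2.699, -11.692)
(-0.9, -3.897)
(-2.924, -12.667)
(-1.125, -4.872)
(-3.149, -13.641)
(-4.499, -19.487)
(-4.949, -21.436)
(-7.648, -33.129)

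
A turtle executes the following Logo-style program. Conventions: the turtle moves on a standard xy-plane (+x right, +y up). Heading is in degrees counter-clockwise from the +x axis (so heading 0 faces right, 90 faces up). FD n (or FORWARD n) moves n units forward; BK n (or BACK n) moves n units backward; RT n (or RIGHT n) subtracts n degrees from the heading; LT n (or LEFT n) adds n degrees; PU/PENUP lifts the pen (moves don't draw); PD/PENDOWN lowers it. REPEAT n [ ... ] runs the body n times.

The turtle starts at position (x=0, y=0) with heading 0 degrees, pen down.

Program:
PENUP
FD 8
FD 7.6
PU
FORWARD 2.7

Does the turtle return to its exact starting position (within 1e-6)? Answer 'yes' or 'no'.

Executing turtle program step by step:
Start: pos=(0,0), heading=0, pen down
PU: pen up
FD 8: (0,0) -> (8,0) [heading=0, move]
FD 7.6: (8,0) -> (15.6,0) [heading=0, move]
PU: pen up
FD 2.7: (15.6,0) -> (18.3,0) [heading=0, move]
Final: pos=(18.3,0), heading=0, 0 segment(s) drawn

Start position: (0, 0)
Final position: (18.3, 0)
Distance = 18.3; >= 1e-6 -> NOT closed

Answer: no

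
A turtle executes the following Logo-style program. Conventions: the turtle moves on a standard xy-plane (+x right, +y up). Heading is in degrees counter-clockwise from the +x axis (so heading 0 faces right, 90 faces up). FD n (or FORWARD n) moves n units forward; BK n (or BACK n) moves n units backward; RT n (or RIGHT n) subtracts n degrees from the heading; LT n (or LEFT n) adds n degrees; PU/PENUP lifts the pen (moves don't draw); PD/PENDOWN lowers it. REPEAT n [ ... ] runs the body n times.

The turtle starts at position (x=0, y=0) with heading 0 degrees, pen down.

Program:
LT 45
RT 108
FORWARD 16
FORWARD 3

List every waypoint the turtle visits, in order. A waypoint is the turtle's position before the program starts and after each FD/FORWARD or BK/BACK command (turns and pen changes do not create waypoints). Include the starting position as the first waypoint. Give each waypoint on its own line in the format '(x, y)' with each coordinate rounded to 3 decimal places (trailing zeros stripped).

Answer: (0, 0)
(7.264, -14.256)
(8.626, -16.929)

Derivation:
Executing turtle program step by step:
Start: pos=(0,0), heading=0, pen down
LT 45: heading 0 -> 45
RT 108: heading 45 -> 297
FD 16: (0,0) -> (7.264,-14.256) [heading=297, draw]
FD 3: (7.264,-14.256) -> (8.626,-16.929) [heading=297, draw]
Final: pos=(8.626,-16.929), heading=297, 2 segment(s) drawn
Waypoints (3 total):
(0, 0)
(7.264, -14.256)
(8.626, -16.929)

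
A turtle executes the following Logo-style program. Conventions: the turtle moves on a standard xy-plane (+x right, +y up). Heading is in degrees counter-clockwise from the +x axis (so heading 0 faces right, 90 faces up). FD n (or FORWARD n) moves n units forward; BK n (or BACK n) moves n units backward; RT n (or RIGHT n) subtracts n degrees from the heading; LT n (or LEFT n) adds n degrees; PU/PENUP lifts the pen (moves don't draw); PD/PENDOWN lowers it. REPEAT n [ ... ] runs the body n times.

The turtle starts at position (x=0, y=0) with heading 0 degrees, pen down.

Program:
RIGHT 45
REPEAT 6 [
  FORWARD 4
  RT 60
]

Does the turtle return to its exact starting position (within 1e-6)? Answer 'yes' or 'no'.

Answer: yes

Derivation:
Executing turtle program step by step:
Start: pos=(0,0), heading=0, pen down
RT 45: heading 0 -> 315
REPEAT 6 [
  -- iteration 1/6 --
  FD 4: (0,0) -> (2.828,-2.828) [heading=315, draw]
  RT 60: heading 315 -> 255
  -- iteration 2/6 --
  FD 4: (2.828,-2.828) -> (1.793,-6.692) [heading=255, draw]
  RT 60: heading 255 -> 195
  -- iteration 3/6 --
  FD 4: (1.793,-6.692) -> (-2.071,-7.727) [heading=195, draw]
  RT 60: heading 195 -> 135
  -- iteration 4/6 --
  FD 4: (-2.071,-7.727) -> (-4.899,-4.899) [heading=135, draw]
  RT 60: heading 135 -> 75
  -- iteration 5/6 --
  FD 4: (-4.899,-4.899) -> (-3.864,-1.035) [heading=75, draw]
  RT 60: heading 75 -> 15
  -- iteration 6/6 --
  FD 4: (-3.864,-1.035) -> (0,0) [heading=15, draw]
  RT 60: heading 15 -> 315
]
Final: pos=(0,0), heading=315, 6 segment(s) drawn

Start position: (0, 0)
Final position: (0, 0)
Distance = 0; < 1e-6 -> CLOSED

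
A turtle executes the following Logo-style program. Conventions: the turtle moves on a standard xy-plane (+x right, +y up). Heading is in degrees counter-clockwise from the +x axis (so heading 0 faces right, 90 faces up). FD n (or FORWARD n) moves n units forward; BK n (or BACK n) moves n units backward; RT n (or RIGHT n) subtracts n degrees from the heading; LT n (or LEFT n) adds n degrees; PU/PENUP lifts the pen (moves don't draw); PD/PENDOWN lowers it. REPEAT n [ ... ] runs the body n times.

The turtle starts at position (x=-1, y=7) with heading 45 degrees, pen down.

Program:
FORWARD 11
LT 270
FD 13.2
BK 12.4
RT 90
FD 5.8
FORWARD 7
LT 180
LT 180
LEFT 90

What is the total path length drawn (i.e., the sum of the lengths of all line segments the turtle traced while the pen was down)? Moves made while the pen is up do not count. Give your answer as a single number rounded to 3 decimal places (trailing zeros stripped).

Executing turtle program step by step:
Start: pos=(-1,7), heading=45, pen down
FD 11: (-1,7) -> (6.778,14.778) [heading=45, draw]
LT 270: heading 45 -> 315
FD 13.2: (6.778,14.778) -> (16.112,5.444) [heading=315, draw]
BK 12.4: (16.112,5.444) -> (7.344,14.212) [heading=315, draw]
RT 90: heading 315 -> 225
FD 5.8: (7.344,14.212) -> (3.243,10.111) [heading=225, draw]
FD 7: (3.243,10.111) -> (-1.707,5.162) [heading=225, draw]
LT 180: heading 225 -> 45
LT 180: heading 45 -> 225
LT 90: heading 225 -> 315
Final: pos=(-1.707,5.162), heading=315, 5 segment(s) drawn

Segment lengths:
  seg 1: (-1,7) -> (6.778,14.778), length = 11
  seg 2: (6.778,14.778) -> (16.112,5.444), length = 13.2
  seg 3: (16.112,5.444) -> (7.344,14.212), length = 12.4
  seg 4: (7.344,14.212) -> (3.243,10.111), length = 5.8
  seg 5: (3.243,10.111) -> (-1.707,5.162), length = 7
Total = 49.4

Answer: 49.4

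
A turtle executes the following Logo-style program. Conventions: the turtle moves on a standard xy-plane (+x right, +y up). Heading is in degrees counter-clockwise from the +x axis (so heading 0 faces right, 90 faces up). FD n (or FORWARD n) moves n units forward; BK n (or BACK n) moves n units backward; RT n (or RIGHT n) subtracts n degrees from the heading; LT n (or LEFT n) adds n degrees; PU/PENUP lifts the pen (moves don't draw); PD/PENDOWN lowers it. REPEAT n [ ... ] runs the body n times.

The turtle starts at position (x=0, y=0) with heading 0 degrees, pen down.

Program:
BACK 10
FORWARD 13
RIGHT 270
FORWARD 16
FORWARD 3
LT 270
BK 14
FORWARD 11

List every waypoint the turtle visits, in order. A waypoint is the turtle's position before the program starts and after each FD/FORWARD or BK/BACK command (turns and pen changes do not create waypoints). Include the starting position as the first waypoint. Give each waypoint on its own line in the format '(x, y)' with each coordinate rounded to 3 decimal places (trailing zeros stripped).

Executing turtle program step by step:
Start: pos=(0,0), heading=0, pen down
BK 10: (0,0) -> (-10,0) [heading=0, draw]
FD 13: (-10,0) -> (3,0) [heading=0, draw]
RT 270: heading 0 -> 90
FD 16: (3,0) -> (3,16) [heading=90, draw]
FD 3: (3,16) -> (3,19) [heading=90, draw]
LT 270: heading 90 -> 0
BK 14: (3,19) -> (-11,19) [heading=0, draw]
FD 11: (-11,19) -> (0,19) [heading=0, draw]
Final: pos=(0,19), heading=0, 6 segment(s) drawn
Waypoints (7 total):
(0, 0)
(-10, 0)
(3, 0)
(3, 16)
(3, 19)
(-11, 19)
(0, 19)

Answer: (0, 0)
(-10, 0)
(3, 0)
(3, 16)
(3, 19)
(-11, 19)
(0, 19)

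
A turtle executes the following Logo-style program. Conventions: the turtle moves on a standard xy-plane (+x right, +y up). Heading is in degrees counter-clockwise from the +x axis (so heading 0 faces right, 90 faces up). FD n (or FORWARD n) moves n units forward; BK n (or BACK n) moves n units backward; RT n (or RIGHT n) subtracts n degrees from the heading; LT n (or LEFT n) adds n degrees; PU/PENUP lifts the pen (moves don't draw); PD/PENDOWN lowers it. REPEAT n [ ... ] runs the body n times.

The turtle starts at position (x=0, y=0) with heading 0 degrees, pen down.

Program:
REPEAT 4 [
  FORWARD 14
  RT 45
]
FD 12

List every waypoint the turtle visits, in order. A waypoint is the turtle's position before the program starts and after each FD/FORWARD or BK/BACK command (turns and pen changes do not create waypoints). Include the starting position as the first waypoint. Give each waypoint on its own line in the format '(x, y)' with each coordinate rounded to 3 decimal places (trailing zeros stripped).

Answer: (0, 0)
(14, 0)
(23.899, -9.899)
(23.899, -23.899)
(14, -33.799)
(2, -33.799)

Derivation:
Executing turtle program step by step:
Start: pos=(0,0), heading=0, pen down
REPEAT 4 [
  -- iteration 1/4 --
  FD 14: (0,0) -> (14,0) [heading=0, draw]
  RT 45: heading 0 -> 315
  -- iteration 2/4 --
  FD 14: (14,0) -> (23.899,-9.899) [heading=315, draw]
  RT 45: heading 315 -> 270
  -- iteration 3/4 --
  FD 14: (23.899,-9.899) -> (23.899,-23.899) [heading=270, draw]
  RT 45: heading 270 -> 225
  -- iteration 4/4 --
  FD 14: (23.899,-23.899) -> (14,-33.799) [heading=225, draw]
  RT 45: heading 225 -> 180
]
FD 12: (14,-33.799) -> (2,-33.799) [heading=180, draw]
Final: pos=(2,-33.799), heading=180, 5 segment(s) drawn
Waypoints (6 total):
(0, 0)
(14, 0)
(23.899, -9.899)
(23.899, -23.899)
(14, -33.799)
(2, -33.799)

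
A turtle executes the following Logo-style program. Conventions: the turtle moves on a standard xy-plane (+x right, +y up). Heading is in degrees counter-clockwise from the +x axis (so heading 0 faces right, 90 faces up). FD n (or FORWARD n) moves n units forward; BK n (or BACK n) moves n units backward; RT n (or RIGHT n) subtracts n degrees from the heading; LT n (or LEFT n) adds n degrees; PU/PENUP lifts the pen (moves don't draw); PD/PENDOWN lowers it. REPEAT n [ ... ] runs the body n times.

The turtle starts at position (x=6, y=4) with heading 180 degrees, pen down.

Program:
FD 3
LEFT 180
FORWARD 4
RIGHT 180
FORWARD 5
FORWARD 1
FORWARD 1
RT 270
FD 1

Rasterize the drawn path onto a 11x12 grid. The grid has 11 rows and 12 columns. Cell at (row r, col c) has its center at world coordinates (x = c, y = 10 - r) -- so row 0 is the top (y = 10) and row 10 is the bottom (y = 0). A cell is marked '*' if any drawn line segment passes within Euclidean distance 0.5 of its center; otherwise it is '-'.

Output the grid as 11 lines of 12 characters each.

Segment 0: (6,4) -> (3,4)
Segment 1: (3,4) -> (7,4)
Segment 2: (7,4) -> (2,4)
Segment 3: (2,4) -> (1,4)
Segment 4: (1,4) -> (0,4)
Segment 5: (0,4) -> (0,3)

Answer: ------------
------------
------------
------------
------------
------------
********----
*-----------
------------
------------
------------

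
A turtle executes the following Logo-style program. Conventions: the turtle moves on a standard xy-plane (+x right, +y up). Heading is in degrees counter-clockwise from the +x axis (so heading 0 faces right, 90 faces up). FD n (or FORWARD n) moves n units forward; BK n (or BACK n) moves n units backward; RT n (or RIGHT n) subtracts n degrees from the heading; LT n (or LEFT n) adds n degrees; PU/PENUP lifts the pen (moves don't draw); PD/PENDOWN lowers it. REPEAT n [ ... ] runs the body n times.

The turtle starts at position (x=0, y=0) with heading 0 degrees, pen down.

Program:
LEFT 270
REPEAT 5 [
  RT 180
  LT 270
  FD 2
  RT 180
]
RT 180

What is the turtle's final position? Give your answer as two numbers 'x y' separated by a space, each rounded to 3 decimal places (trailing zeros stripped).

Executing turtle program step by step:
Start: pos=(0,0), heading=0, pen down
LT 270: heading 0 -> 270
REPEAT 5 [
  -- iteration 1/5 --
  RT 180: heading 270 -> 90
  LT 270: heading 90 -> 0
  FD 2: (0,0) -> (2,0) [heading=0, draw]
  RT 180: heading 0 -> 180
  -- iteration 2/5 --
  RT 180: heading 180 -> 0
  LT 270: heading 0 -> 270
  FD 2: (2,0) -> (2,-2) [heading=270, draw]
  RT 180: heading 270 -> 90
  -- iteration 3/5 --
  RT 180: heading 90 -> 270
  LT 270: heading 270 -> 180
  FD 2: (2,-2) -> (0,-2) [heading=180, draw]
  RT 180: heading 180 -> 0
  -- iteration 4/5 --
  RT 180: heading 0 -> 180
  LT 270: heading 180 -> 90
  FD 2: (0,-2) -> (0,0) [heading=90, draw]
  RT 180: heading 90 -> 270
  -- iteration 5/5 --
  RT 180: heading 270 -> 90
  LT 270: heading 90 -> 0
  FD 2: (0,0) -> (2,0) [heading=0, draw]
  RT 180: heading 0 -> 180
]
RT 180: heading 180 -> 0
Final: pos=(2,0), heading=0, 5 segment(s) drawn

Answer: 2 0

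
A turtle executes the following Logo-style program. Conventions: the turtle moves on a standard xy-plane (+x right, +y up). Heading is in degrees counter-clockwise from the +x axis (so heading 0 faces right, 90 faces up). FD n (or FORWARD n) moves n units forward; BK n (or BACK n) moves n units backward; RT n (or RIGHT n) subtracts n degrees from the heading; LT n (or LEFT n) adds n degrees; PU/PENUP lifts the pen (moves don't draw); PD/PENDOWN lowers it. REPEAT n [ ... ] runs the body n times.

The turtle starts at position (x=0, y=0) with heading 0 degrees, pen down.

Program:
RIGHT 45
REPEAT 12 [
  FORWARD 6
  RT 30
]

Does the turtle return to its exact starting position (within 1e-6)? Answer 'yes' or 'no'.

Executing turtle program step by step:
Start: pos=(0,0), heading=0, pen down
RT 45: heading 0 -> 315
REPEAT 12 [
  -- iteration 1/12 --
  FD 6: (0,0) -> (4.243,-4.243) [heading=315, draw]
  RT 30: heading 315 -> 285
  -- iteration 2/12 --
  FD 6: (4.243,-4.243) -> (5.796,-10.038) [heading=285, draw]
  RT 30: heading 285 -> 255
  -- iteration 3/12 --
  FD 6: (5.796,-10.038) -> (4.243,-15.834) [heading=255, draw]
  RT 30: heading 255 -> 225
  -- iteration 4/12 --
  FD 6: (4.243,-15.834) -> (0,-20.076) [heading=225, draw]
  RT 30: heading 225 -> 195
  -- iteration 5/12 --
  FD 6: (0,-20.076) -> (-5.796,-21.629) [heading=195, draw]
  RT 30: heading 195 -> 165
  -- iteration 6/12 --
  FD 6: (-5.796,-21.629) -> (-11.591,-20.076) [heading=165, draw]
  RT 30: heading 165 -> 135
  -- iteration 7/12 --
  FD 6: (-11.591,-20.076) -> (-15.834,-15.834) [heading=135, draw]
  RT 30: heading 135 -> 105
  -- iteration 8/12 --
  FD 6: (-15.834,-15.834) -> (-17.387,-10.038) [heading=105, draw]
  RT 30: heading 105 -> 75
  -- iteration 9/12 --
  FD 6: (-17.387,-10.038) -> (-15.834,-4.243) [heading=75, draw]
  RT 30: heading 75 -> 45
  -- iteration 10/12 --
  FD 6: (-15.834,-4.243) -> (-11.591,0) [heading=45, draw]
  RT 30: heading 45 -> 15
  -- iteration 11/12 --
  FD 6: (-11.591,0) -> (-5.796,1.553) [heading=15, draw]
  RT 30: heading 15 -> 345
  -- iteration 12/12 --
  FD 6: (-5.796,1.553) -> (0,0) [heading=345, draw]
  RT 30: heading 345 -> 315
]
Final: pos=(0,0), heading=315, 12 segment(s) drawn

Start position: (0, 0)
Final position: (0, 0)
Distance = 0; < 1e-6 -> CLOSED

Answer: yes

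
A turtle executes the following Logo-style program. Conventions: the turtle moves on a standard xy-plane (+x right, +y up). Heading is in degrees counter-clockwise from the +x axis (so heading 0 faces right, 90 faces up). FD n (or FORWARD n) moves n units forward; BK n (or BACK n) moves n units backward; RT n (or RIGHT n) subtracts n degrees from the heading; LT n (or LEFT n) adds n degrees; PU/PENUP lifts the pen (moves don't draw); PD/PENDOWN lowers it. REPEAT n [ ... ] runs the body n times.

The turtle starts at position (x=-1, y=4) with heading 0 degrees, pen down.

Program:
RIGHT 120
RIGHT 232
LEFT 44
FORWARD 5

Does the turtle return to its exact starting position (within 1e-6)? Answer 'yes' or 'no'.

Executing turtle program step by step:
Start: pos=(-1,4), heading=0, pen down
RT 120: heading 0 -> 240
RT 232: heading 240 -> 8
LT 44: heading 8 -> 52
FD 5: (-1,4) -> (2.078,7.94) [heading=52, draw]
Final: pos=(2.078,7.94), heading=52, 1 segment(s) drawn

Start position: (-1, 4)
Final position: (2.078, 7.94)
Distance = 5; >= 1e-6 -> NOT closed

Answer: no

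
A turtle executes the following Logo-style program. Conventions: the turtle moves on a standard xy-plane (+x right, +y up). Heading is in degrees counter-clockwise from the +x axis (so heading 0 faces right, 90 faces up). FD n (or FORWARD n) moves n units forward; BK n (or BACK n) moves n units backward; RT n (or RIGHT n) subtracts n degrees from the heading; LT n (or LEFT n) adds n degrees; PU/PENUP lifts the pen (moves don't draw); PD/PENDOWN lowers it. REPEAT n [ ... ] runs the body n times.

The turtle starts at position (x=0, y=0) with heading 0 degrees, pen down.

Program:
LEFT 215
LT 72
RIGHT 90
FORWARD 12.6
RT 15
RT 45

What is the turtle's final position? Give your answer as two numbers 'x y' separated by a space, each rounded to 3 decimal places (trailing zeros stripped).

Executing turtle program step by step:
Start: pos=(0,0), heading=0, pen down
LT 215: heading 0 -> 215
LT 72: heading 215 -> 287
RT 90: heading 287 -> 197
FD 12.6: (0,0) -> (-12.049,-3.684) [heading=197, draw]
RT 15: heading 197 -> 182
RT 45: heading 182 -> 137
Final: pos=(-12.049,-3.684), heading=137, 1 segment(s) drawn

Answer: -12.049 -3.684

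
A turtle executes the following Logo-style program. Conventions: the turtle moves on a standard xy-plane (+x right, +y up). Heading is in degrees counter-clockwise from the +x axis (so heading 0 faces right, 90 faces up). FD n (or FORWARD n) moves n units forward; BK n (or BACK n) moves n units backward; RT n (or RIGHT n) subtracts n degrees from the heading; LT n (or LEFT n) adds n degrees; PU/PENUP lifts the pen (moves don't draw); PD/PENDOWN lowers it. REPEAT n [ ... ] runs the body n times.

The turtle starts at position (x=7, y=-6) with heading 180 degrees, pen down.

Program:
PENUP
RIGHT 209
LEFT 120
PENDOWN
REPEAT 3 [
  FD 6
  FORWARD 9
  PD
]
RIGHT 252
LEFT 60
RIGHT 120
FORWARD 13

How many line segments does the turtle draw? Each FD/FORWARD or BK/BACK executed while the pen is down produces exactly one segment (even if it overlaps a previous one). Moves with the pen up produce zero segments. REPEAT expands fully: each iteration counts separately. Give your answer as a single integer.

Answer: 7

Derivation:
Executing turtle program step by step:
Start: pos=(7,-6), heading=180, pen down
PU: pen up
RT 209: heading 180 -> 331
LT 120: heading 331 -> 91
PD: pen down
REPEAT 3 [
  -- iteration 1/3 --
  FD 6: (7,-6) -> (6.895,-0.001) [heading=91, draw]
  FD 9: (6.895,-0.001) -> (6.738,8.998) [heading=91, draw]
  PD: pen down
  -- iteration 2/3 --
  FD 6: (6.738,8.998) -> (6.633,14.997) [heading=91, draw]
  FD 9: (6.633,14.997) -> (6.476,23.995) [heading=91, draw]
  PD: pen down
  -- iteration 3/3 --
  FD 6: (6.476,23.995) -> (6.372,29.995) [heading=91, draw]
  FD 9: (6.372,29.995) -> (6.215,38.993) [heading=91, draw]
  PD: pen down
]
RT 252: heading 91 -> 199
LT 60: heading 199 -> 259
RT 120: heading 259 -> 139
FD 13: (6.215,38.993) -> (-3.597,47.522) [heading=139, draw]
Final: pos=(-3.597,47.522), heading=139, 7 segment(s) drawn
Segments drawn: 7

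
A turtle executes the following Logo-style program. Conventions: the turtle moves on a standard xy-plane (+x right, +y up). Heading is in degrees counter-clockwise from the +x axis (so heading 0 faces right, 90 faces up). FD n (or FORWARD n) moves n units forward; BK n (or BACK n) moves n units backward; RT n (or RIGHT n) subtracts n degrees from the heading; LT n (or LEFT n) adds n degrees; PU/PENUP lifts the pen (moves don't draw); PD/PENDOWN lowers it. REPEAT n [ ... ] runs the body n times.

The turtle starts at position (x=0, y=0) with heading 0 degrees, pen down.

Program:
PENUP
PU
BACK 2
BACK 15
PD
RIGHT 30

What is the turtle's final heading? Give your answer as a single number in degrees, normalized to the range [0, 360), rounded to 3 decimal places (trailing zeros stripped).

Executing turtle program step by step:
Start: pos=(0,0), heading=0, pen down
PU: pen up
PU: pen up
BK 2: (0,0) -> (-2,0) [heading=0, move]
BK 15: (-2,0) -> (-17,0) [heading=0, move]
PD: pen down
RT 30: heading 0 -> 330
Final: pos=(-17,0), heading=330, 0 segment(s) drawn

Answer: 330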